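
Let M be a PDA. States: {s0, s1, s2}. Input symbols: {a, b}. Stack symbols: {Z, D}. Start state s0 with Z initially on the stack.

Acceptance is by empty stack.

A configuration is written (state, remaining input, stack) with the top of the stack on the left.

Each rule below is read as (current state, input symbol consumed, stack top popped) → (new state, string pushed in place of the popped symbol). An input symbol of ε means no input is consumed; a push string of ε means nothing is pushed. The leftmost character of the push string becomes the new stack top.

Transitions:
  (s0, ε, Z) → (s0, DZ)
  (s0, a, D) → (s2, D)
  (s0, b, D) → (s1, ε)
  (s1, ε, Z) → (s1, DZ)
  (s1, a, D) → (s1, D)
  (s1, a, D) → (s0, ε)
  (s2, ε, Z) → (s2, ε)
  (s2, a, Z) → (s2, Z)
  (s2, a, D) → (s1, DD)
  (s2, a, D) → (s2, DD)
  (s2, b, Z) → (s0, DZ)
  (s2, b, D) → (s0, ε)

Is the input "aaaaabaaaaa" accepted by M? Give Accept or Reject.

No computation consumes all input and empties the stack.

Reject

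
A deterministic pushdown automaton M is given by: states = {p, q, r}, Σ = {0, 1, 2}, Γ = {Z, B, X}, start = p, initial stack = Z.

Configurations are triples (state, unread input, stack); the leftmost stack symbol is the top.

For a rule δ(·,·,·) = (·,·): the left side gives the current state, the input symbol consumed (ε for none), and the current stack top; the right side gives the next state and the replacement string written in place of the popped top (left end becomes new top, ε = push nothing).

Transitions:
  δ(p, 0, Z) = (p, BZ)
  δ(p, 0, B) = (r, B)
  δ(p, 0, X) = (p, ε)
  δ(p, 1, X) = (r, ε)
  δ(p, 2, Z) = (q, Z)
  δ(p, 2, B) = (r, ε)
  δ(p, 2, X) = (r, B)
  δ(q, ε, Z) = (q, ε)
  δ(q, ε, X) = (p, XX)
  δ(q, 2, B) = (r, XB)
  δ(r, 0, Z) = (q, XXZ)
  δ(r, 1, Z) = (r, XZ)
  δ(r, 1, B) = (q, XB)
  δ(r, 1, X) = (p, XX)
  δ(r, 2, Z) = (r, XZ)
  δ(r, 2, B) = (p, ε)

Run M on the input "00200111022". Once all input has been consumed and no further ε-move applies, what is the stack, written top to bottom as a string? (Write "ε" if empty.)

BZ

(p, 00200111022, Z)
  read 0, top Z: go to p, push BZ → (p, 0200111022, BZ)
  read 0, top B: go to r, push B → (r, 200111022, BZ)
  read 2, top B: go to p, push ε → (p, 00111022, Z)
  read 0, top Z: go to p, push BZ → (p, 0111022, BZ)
  read 0, top B: go to r, push B → (r, 111022, BZ)
  read 1, top B: go to q, push XB → (q, 11022, XBZ)
  ε-move, top X: go to p, push XX → (p, 11022, XXBZ)
  read 1, top X: go to r, push ε → (r, 1022, XBZ)
  read 1, top X: go to p, push XX → (p, 022, XXBZ)
  read 0, top X: go to p, push ε → (p, 22, XBZ)
  read 2, top X: go to r, push B → (r, 2, BBZ)
  read 2, top B: go to p, push ε → (p, ε, BZ)
All input consumed in state p with stack BZ.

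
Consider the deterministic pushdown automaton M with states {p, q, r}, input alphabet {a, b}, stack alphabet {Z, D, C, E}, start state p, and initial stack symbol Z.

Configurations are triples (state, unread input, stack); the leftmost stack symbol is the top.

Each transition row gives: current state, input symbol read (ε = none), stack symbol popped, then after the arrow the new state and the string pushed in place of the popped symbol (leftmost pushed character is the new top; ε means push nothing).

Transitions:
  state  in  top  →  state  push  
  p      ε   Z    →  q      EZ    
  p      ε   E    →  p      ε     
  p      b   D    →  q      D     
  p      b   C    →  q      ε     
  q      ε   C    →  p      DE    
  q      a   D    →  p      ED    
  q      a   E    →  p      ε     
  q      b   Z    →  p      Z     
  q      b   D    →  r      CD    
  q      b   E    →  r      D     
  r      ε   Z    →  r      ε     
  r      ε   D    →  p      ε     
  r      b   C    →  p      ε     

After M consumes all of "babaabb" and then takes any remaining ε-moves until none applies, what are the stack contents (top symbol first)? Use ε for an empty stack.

EZ

(p, babaabb, Z)
  ε-move, top Z: go to q, push EZ → (q, babaabb, EZ)
  read b, top E: go to r, push D → (r, abaabb, DZ)
  ε-move, top D: go to p, push ε → (p, abaabb, Z)
  ε-move, top Z: go to q, push EZ → (q, abaabb, EZ)
  read a, top E: go to p, push ε → (p, baabb, Z)
  ε-move, top Z: go to q, push EZ → (q, baabb, EZ)
  read b, top E: go to r, push D → (r, aabb, DZ)
  ε-move, top D: go to p, push ε → (p, aabb, Z)
  ε-move, top Z: go to q, push EZ → (q, aabb, EZ)
  read a, top E: go to p, push ε → (p, abb, Z)
  ε-move, top Z: go to q, push EZ → (q, abb, EZ)
  read a, top E: go to p, push ε → (p, bb, Z)
  ε-move, top Z: go to q, push EZ → (q, bb, EZ)
  read b, top E: go to r, push D → (r, b, DZ)
  ε-move, top D: go to p, push ε → (p, b, Z)
  ε-move, top Z: go to q, push EZ → (q, b, EZ)
  read b, top E: go to r, push D → (r, ε, DZ)
  ε-move, top D: go to p, push ε → (p, ε, Z)
  ε-move, top Z: go to q, push EZ → (q, ε, EZ)
All input consumed in state q with stack EZ.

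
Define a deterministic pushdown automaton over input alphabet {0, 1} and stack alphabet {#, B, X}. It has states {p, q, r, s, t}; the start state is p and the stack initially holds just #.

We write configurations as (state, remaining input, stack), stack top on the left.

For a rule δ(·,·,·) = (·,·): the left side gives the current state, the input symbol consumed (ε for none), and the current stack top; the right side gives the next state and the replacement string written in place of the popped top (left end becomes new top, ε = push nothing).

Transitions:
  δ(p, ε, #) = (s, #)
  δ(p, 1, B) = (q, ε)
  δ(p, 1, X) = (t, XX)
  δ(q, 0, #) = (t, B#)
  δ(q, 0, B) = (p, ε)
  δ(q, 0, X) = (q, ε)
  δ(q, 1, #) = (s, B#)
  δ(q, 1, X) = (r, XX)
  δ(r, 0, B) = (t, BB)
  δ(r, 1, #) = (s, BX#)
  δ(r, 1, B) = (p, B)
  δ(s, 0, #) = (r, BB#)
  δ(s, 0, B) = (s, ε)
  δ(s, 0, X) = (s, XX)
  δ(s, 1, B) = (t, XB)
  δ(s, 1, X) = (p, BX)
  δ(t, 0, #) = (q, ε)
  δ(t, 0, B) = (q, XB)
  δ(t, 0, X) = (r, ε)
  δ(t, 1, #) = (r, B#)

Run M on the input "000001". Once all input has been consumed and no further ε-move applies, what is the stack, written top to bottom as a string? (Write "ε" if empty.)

(p, 000001, #) ⊢ (s, 000001, #) ⊢ (r, 00001, BB#) ⊢ (t, 0001, BBB#) ⊢ (q, 001, XBBB#) ⊢ (q, 01, BBB#) ⊢ (p, 1, BB#) ⊢ (q, ε, B#)
All input consumed in state q with stack B#.

B#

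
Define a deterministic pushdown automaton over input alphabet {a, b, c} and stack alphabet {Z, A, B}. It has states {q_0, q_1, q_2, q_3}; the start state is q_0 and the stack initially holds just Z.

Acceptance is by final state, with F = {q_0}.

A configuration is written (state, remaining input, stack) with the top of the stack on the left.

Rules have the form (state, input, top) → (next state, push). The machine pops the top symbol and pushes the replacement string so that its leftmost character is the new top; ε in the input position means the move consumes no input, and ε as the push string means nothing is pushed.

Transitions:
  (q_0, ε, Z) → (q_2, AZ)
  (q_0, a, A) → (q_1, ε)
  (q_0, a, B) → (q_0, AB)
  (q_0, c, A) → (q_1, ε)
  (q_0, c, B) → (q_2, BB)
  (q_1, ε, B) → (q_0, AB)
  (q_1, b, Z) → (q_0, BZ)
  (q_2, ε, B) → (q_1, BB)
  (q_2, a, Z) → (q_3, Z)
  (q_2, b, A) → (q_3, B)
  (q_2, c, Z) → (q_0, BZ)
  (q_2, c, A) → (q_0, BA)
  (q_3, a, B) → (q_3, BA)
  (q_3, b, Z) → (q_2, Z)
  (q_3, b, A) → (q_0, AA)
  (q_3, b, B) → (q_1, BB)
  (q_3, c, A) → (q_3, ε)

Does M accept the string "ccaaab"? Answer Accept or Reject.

Reject

(q_0, ccaaab, Z) ⊢ (q_2, ccaaab, AZ) ⊢ (q_0, caaab, BAZ) ⊢ (q_2, aaab, BBAZ) ⊢ (q_1, aaab, BBBAZ) ⊢ (q_0, aaab, ABBBAZ) ⊢ (q_1, aab, BBBAZ) ⊢ (q_0, aab, ABBBAZ) ⊢ (q_1, ab, BBBAZ) ⊢ (q_0, ab, ABBBAZ) ⊢ (q_1, b, BBBAZ) ⊢ (q_0, b, ABBBAZ)
No transition applies at (q_0, b, ABBBAZ); input not fully consumed.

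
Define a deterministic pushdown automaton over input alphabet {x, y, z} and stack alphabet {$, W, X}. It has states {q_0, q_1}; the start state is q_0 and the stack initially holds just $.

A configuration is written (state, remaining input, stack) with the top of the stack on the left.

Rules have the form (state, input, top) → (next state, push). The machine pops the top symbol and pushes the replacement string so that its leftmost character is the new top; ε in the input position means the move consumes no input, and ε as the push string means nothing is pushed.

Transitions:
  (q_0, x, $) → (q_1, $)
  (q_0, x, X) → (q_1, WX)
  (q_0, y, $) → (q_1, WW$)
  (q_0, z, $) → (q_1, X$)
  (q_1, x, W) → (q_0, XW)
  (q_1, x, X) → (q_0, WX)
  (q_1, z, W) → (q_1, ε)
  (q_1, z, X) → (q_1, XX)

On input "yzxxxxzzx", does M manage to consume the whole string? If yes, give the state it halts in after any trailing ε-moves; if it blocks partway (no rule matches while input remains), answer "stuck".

q_0

(q_0, yzxxxxzzx, $)
  read y, top $: go to q_1, push WW$ → (q_1, zxxxxzzx, WW$)
  read z, top W: go to q_1, push ε → (q_1, xxxxzzx, W$)
  read x, top W: go to q_0, push XW → (q_0, xxxzzx, XW$)
  read x, top X: go to q_1, push WX → (q_1, xxzzx, WXW$)
  read x, top W: go to q_0, push XW → (q_0, xzzx, XWXW$)
  read x, top X: go to q_1, push WX → (q_1, zzx, WXWXW$)
  read z, top W: go to q_1, push ε → (q_1, zx, XWXW$)
  read z, top X: go to q_1, push XX → (q_1, x, XXWXW$)
  read x, top X: go to q_0, push WX → (q_0, ε, WXXWXW$)
All input consumed; M is in state q_0.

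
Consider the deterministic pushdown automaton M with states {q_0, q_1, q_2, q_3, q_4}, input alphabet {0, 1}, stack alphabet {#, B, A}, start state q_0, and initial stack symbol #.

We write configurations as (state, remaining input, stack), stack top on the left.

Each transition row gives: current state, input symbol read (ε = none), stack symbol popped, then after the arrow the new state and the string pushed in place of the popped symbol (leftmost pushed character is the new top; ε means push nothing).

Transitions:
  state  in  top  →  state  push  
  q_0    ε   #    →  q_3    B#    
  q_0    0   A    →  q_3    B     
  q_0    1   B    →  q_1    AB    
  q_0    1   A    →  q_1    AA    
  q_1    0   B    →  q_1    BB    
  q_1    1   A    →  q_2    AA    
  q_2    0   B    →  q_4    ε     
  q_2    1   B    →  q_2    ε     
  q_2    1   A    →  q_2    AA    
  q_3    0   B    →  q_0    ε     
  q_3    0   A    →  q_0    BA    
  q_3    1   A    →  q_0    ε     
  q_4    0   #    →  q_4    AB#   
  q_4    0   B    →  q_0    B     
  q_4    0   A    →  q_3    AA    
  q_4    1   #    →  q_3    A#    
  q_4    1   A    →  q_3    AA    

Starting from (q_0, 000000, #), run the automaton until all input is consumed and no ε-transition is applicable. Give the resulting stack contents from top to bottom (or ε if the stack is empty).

B#

(q_0, 000000, #) ⊢ (q_3, 000000, B#) ⊢ (q_0, 00000, #) ⊢ (q_3, 00000, B#) ⊢ (q_0, 0000, #) ⊢ (q_3, 0000, B#) ⊢ (q_0, 000, #) ⊢ (q_3, 000, B#) ⊢ (q_0, 00, #) ⊢ (q_3, 00, B#) ⊢ (q_0, 0, #) ⊢ (q_3, 0, B#) ⊢ (q_0, ε, #) ⊢ (q_3, ε, B#)
All input consumed in state q_3 with stack B#.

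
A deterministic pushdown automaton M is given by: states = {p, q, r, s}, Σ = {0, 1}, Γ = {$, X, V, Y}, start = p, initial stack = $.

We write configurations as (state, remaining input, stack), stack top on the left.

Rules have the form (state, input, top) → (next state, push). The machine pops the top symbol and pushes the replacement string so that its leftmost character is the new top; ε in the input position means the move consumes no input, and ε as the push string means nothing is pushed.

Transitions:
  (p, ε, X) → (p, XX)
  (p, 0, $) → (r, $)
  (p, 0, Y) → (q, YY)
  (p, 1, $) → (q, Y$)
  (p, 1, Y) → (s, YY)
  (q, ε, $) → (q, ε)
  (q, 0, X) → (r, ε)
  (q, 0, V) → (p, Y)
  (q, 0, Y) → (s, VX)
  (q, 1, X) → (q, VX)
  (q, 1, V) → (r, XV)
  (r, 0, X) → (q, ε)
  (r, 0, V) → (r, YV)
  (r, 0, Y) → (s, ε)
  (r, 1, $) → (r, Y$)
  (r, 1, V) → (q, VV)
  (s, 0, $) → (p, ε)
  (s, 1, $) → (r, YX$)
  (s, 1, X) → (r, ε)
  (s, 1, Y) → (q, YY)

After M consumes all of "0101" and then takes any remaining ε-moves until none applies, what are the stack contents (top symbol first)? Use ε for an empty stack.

YX$

(p, 0101, $)
  read 0, top $: go to r, push $ → (r, 101, $)
  read 1, top $: go to r, push Y$ → (r, 01, Y$)
  read 0, top Y: go to s, push ε → (s, 1, $)
  read 1, top $: go to r, push YX$ → (r, ε, YX$)
All input consumed in state r with stack YX$.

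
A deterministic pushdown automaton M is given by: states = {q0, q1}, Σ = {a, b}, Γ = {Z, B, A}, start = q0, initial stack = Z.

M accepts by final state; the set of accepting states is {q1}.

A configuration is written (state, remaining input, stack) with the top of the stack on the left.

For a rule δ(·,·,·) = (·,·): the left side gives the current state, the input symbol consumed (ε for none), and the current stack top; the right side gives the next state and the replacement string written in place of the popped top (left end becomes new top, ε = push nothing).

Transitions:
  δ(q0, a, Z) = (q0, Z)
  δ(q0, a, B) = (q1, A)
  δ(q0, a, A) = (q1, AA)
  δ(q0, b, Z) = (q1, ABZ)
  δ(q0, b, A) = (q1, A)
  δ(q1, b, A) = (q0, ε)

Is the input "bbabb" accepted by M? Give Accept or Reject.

Accept

(q0, bbabb, Z)
  read b, top Z: go to q1, push ABZ → (q1, babb, ABZ)
  read b, top A: go to q0, push ε → (q0, abb, BZ)
  read a, top B: go to q1, push A → (q1, bb, AZ)
  read b, top A: go to q0, push ε → (q0, b, Z)
  read b, top Z: go to q1, push ABZ → (q1, ε, ABZ)
All input consumed; state q1 ∈ F.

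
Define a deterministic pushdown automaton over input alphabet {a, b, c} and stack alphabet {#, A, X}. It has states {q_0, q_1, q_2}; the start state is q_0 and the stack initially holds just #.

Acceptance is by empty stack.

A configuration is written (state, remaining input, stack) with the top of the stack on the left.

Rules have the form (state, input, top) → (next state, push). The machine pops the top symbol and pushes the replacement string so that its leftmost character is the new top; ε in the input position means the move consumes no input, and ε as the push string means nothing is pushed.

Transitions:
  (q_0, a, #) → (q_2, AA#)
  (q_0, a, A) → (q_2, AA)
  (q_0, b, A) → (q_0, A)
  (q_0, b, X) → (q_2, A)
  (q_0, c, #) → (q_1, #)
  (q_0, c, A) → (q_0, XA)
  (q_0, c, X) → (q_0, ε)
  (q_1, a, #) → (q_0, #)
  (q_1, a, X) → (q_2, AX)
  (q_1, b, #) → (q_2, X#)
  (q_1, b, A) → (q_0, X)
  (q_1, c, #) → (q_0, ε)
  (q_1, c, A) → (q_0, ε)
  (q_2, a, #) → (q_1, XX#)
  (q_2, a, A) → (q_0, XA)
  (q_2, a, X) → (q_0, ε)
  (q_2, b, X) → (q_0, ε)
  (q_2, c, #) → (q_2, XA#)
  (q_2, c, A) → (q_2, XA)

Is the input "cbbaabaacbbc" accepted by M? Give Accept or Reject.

Reject

(q_0, cbbaabaacbbc, #)
  read c, top #: go to q_1, push # → (q_1, bbaabaacbbc, #)
  read b, top #: go to q_2, push X# → (q_2, baabaacbbc, X#)
  read b, top X: go to q_0, push ε → (q_0, aabaacbbc, #)
  read a, top #: go to q_2, push AA# → (q_2, abaacbbc, AA#)
  read a, top A: go to q_0, push XA → (q_0, baacbbc, XAA#)
  read b, top X: go to q_2, push A → (q_2, aacbbc, AAA#)
  read a, top A: go to q_0, push XA → (q_0, acbbc, XAAA#)
No transition applies at (q_0, acbbc, XAAA#); input not fully consumed.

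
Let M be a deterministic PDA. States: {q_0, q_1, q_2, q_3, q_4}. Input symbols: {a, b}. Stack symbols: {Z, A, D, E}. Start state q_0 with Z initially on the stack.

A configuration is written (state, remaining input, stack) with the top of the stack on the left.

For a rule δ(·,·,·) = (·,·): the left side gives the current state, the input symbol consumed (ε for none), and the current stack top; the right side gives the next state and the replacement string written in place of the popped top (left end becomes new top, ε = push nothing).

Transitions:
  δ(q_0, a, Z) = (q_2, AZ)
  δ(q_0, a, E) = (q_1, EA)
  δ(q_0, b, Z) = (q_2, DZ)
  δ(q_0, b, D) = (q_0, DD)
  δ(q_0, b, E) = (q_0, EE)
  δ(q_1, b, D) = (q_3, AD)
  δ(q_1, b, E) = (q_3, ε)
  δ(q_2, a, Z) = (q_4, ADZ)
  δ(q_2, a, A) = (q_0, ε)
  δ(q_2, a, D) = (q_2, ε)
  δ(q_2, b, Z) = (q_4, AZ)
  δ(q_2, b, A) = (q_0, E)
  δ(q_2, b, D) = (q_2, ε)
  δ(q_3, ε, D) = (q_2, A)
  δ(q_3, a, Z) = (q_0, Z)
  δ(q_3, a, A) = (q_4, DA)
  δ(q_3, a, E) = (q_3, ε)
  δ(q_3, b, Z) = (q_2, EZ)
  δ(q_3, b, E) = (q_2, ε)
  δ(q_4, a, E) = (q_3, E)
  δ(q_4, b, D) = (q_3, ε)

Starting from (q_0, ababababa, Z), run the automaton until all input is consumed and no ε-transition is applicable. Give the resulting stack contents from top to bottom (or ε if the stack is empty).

(q_0, ababababa, Z) ⊢ (q_2, babababa, AZ) ⊢ (q_0, abababa, EZ) ⊢ (q_1, bababa, EAZ) ⊢ (q_3, ababa, AZ) ⊢ (q_4, baba, DAZ) ⊢ (q_3, aba, AZ) ⊢ (q_4, ba, DAZ) ⊢ (q_3, a, AZ) ⊢ (q_4, ε, DAZ)
All input consumed in state q_4 with stack DAZ.

DAZ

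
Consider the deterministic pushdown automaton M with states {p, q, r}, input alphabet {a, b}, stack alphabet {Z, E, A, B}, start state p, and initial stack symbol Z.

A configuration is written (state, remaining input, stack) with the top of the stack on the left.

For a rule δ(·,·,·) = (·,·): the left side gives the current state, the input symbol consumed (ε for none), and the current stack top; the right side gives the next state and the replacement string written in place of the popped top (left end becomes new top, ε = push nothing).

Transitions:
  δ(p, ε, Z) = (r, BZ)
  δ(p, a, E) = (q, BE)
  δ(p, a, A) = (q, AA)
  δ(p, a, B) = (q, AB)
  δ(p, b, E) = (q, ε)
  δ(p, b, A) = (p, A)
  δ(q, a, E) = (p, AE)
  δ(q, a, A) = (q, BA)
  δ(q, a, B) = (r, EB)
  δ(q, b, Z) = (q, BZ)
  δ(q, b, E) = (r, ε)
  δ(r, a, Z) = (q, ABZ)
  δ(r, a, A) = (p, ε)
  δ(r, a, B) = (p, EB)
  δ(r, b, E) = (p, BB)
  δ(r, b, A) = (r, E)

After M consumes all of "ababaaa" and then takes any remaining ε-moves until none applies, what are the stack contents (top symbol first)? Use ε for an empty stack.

EBABBBZ

(p, ababaaa, Z)
  ε-move, top Z: go to r, push BZ → (r, ababaaa, BZ)
  read a, top B: go to p, push EB → (p, babaaa, EBZ)
  read b, top E: go to q, push ε → (q, abaaa, BZ)
  read a, top B: go to r, push EB → (r, baaa, EBZ)
  read b, top E: go to p, push BB → (p, aaa, BBBZ)
  read a, top B: go to q, push AB → (q, aa, ABBBZ)
  read a, top A: go to q, push BA → (q, a, BABBBZ)
  read a, top B: go to r, push EB → (r, ε, EBABBBZ)
All input consumed in state r with stack EBABBBZ.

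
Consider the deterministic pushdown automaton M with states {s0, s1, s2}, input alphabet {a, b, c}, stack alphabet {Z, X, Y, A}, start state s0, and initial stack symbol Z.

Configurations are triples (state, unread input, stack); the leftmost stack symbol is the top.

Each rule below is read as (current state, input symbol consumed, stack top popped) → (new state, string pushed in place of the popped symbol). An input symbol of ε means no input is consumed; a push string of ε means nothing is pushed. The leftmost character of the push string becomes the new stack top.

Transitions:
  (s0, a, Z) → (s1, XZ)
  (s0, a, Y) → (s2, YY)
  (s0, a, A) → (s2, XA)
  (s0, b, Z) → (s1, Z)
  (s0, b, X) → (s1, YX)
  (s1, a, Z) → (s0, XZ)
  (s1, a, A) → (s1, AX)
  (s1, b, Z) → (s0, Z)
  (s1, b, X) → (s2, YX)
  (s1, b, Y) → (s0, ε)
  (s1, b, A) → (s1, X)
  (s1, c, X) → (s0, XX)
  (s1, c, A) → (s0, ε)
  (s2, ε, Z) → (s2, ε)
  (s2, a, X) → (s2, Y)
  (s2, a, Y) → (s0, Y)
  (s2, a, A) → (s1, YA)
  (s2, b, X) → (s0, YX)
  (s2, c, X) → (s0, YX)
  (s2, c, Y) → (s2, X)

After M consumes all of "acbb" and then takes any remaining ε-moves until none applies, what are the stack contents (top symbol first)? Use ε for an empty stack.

(s0, acbb, Z)
  read a, top Z: go to s1, push XZ → (s1, cbb, XZ)
  read c, top X: go to s0, push XX → (s0, bb, XXZ)
  read b, top X: go to s1, push YX → (s1, b, YXXZ)
  read b, top Y: go to s0, push ε → (s0, ε, XXZ)
All input consumed in state s0 with stack XXZ.

XXZ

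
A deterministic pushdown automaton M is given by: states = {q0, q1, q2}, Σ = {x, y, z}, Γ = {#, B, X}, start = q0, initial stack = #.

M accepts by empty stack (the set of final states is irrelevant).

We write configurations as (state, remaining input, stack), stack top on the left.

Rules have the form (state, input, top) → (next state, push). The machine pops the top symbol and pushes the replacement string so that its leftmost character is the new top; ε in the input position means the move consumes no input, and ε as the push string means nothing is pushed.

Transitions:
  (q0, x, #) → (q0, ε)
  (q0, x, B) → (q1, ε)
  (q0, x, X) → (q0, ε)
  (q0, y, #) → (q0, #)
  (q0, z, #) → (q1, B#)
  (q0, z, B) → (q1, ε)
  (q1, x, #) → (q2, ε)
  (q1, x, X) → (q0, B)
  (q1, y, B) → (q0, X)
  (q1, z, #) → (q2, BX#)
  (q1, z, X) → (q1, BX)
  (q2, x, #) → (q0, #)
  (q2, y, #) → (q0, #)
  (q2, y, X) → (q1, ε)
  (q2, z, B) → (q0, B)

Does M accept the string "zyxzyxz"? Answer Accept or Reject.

(q0, zyxzyxz, #)
  read z, top #: go to q1, push B# → (q1, yxzyxz, B#)
  read y, top B: go to q0, push X → (q0, xzyxz, X#)
  read x, top X: go to q0, push ε → (q0, zyxz, #)
  read z, top #: go to q1, push B# → (q1, yxz, B#)
  read y, top B: go to q0, push X → (q0, xz, X#)
  read x, top X: go to q0, push ε → (q0, z, #)
  read z, top #: go to q1, push B# → (q1, ε, B#)
All input consumed; stack is B#, not empty, and no further ε-move applies.

Reject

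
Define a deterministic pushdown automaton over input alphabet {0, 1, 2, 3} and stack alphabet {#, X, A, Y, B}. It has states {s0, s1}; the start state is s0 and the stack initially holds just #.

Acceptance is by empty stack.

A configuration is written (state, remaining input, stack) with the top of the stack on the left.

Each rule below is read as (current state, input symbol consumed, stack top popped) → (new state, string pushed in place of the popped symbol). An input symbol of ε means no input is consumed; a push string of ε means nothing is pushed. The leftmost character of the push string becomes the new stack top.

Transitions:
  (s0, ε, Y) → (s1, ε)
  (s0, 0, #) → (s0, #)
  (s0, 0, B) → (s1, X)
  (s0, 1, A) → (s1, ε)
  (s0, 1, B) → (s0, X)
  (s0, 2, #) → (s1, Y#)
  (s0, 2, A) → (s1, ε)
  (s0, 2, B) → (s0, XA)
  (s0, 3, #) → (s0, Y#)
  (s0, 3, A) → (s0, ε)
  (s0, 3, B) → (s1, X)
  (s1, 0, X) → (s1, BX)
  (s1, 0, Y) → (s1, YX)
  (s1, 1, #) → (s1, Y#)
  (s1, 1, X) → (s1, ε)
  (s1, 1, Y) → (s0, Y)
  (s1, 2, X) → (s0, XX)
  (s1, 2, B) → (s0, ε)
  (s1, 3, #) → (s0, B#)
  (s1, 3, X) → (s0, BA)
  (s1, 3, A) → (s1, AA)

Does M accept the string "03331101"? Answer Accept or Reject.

Reject

(s0, 03331101, #) ⊢ (s0, 3331101, #) ⊢ (s0, 331101, Y#) ⊢ (s1, 331101, #) ⊢ (s0, 31101, B#) ⊢ (s1, 1101, X#) ⊢ (s1, 101, #) ⊢ (s1, 01, Y#) ⊢ (s1, 1, YX#) ⊢ (s0, ε, YX#) ⊢ (s1, ε, X#)
All input consumed; stack is X#, not empty, and no further ε-move applies.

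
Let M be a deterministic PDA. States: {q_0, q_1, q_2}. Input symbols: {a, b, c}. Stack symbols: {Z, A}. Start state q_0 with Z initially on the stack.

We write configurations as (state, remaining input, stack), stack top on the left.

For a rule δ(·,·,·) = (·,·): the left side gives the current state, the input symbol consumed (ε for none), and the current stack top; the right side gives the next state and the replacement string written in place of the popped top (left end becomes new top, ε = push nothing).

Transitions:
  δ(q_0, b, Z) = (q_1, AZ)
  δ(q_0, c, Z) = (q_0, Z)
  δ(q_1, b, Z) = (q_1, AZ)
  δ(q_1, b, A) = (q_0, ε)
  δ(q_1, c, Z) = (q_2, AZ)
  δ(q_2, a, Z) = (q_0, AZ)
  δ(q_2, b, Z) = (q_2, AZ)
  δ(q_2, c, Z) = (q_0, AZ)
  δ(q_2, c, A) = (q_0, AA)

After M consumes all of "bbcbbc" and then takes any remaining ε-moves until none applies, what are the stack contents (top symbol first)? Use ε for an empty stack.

(q_0, bbcbbc, Z)
  read b, top Z: go to q_1, push AZ → (q_1, bcbbc, AZ)
  read b, top A: go to q_0, push ε → (q_0, cbbc, Z)
  read c, top Z: go to q_0, push Z → (q_0, bbc, Z)
  read b, top Z: go to q_1, push AZ → (q_1, bc, AZ)
  read b, top A: go to q_0, push ε → (q_0, c, Z)
  read c, top Z: go to q_0, push Z → (q_0, ε, Z)
All input consumed in state q_0 with stack Z.

Z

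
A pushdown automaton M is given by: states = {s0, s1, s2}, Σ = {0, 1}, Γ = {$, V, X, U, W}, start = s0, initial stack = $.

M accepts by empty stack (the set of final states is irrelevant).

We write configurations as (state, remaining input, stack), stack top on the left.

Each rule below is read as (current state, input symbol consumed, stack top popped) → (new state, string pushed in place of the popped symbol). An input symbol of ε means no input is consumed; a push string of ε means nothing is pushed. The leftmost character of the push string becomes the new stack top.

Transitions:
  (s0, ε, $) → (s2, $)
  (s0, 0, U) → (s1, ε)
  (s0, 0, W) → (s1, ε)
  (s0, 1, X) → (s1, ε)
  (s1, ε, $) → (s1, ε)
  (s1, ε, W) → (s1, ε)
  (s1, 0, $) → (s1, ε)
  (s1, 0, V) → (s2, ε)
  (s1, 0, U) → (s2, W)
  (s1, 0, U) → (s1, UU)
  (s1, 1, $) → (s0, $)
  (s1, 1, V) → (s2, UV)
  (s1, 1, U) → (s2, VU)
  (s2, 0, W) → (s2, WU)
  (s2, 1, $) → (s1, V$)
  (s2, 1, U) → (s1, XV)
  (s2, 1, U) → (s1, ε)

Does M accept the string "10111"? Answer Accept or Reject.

Reject

No computation consumes all input and empties the stack.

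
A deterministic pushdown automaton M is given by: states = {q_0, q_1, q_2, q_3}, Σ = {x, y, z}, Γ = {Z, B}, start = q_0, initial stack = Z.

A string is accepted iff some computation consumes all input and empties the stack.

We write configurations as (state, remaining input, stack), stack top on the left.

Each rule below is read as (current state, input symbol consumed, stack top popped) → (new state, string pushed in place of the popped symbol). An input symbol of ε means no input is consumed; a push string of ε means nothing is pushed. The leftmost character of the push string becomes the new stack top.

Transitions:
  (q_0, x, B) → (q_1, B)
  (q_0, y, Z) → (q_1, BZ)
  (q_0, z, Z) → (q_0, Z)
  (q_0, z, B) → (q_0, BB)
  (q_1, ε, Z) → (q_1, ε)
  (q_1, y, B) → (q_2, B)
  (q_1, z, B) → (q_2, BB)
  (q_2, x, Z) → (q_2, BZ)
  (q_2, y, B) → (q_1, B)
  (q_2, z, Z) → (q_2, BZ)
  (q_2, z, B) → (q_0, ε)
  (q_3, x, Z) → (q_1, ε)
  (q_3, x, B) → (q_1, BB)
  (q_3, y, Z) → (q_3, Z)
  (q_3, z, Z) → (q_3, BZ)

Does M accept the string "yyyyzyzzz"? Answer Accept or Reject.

(q_0, yyyyzyzzz, Z)
  read y, top Z: go to q_1, push BZ → (q_1, yyyzyzzz, BZ)
  read y, top B: go to q_2, push B → (q_2, yyzyzzz, BZ)
  read y, top B: go to q_1, push B → (q_1, yzyzzz, BZ)
  read y, top B: go to q_2, push B → (q_2, zyzzz, BZ)
  read z, top B: go to q_0, push ε → (q_0, yzzz, Z)
  read y, top Z: go to q_1, push BZ → (q_1, zzz, BZ)
  read z, top B: go to q_2, push BB → (q_2, zz, BBZ)
  read z, top B: go to q_0, push ε → (q_0, z, BZ)
  read z, top B: go to q_0, push BB → (q_0, ε, BBZ)
All input consumed; stack is BBZ, not empty, and no further ε-move applies.

Reject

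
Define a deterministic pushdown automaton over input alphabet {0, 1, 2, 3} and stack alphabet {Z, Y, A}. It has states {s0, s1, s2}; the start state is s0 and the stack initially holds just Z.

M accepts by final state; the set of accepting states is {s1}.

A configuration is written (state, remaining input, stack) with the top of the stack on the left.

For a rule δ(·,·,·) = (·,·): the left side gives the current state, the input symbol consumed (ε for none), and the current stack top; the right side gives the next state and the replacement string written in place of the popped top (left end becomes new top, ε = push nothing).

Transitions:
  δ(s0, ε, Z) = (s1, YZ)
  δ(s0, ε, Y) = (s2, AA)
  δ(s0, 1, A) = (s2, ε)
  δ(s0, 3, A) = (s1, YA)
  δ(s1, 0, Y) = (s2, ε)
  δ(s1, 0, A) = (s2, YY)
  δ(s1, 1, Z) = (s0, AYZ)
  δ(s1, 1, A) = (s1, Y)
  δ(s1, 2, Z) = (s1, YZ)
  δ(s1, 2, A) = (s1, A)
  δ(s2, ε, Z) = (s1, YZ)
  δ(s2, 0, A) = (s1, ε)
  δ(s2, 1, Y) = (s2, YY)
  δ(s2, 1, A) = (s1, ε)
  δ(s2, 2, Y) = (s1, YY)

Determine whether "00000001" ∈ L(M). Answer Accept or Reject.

(s0, 00000001, Z) ⊢ (s1, 00000001, YZ) ⊢ (s2, 0000001, Z) ⊢ (s1, 0000001, YZ) ⊢ (s2, 000001, Z) ⊢ (s1, 000001, YZ) ⊢ (s2, 00001, Z) ⊢ (s1, 00001, YZ) ⊢ (s2, 0001, Z) ⊢ (s1, 0001, YZ) ⊢ (s2, 001, Z) ⊢ (s1, 001, YZ) ⊢ (s2, 01, Z) ⊢ (s1, 01, YZ) ⊢ (s2, 1, Z) ⊢ (s1, 1, YZ)
No transition applies at (s1, 1, YZ); input not fully consumed.

Reject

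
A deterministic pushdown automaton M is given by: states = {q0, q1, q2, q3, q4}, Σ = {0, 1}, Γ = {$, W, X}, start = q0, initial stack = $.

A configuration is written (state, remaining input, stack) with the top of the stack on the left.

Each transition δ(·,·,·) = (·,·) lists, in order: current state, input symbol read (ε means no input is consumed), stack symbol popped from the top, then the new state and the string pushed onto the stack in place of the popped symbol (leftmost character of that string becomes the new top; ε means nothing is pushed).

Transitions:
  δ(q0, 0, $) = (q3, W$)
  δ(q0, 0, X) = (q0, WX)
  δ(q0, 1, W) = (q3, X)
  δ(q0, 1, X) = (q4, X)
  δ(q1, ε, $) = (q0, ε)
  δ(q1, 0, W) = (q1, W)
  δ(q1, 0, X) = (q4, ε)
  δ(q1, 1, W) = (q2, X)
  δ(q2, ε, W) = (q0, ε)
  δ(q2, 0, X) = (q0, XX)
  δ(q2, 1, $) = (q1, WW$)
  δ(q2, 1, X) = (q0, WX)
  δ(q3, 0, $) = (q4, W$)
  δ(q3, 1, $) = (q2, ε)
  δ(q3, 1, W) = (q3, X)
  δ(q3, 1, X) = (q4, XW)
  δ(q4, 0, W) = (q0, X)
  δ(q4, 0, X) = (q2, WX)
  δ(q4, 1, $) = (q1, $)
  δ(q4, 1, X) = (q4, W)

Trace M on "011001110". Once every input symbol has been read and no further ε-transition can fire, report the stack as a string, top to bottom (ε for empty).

XWXW$

(q0, 011001110, $) ⊢ (q3, 11001110, W$) ⊢ (q3, 1001110, X$) ⊢ (q4, 001110, XW$) ⊢ (q2, 01110, WXW$) ⊢ (q0, 01110, XW$) ⊢ (q0, 1110, WXW$) ⊢ (q3, 110, XXW$) ⊢ (q4, 10, XWXW$) ⊢ (q4, 0, WWXW$) ⊢ (q0, ε, XWXW$)
All input consumed in state q0 with stack XWXW$.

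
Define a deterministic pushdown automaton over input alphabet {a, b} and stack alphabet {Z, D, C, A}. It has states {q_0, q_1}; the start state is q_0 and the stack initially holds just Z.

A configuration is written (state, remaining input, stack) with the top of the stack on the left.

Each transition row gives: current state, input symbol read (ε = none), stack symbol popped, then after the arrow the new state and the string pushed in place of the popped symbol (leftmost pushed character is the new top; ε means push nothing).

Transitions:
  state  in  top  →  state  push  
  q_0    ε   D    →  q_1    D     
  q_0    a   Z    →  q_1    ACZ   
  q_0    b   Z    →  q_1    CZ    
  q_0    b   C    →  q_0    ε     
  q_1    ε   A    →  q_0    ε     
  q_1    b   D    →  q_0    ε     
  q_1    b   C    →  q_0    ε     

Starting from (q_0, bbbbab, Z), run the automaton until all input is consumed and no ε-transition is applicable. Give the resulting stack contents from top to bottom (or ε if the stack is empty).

Z

(q_0, bbbbab, Z)
  read b, top Z: go to q_1, push CZ → (q_1, bbbab, CZ)
  read b, top C: go to q_0, push ε → (q_0, bbab, Z)
  read b, top Z: go to q_1, push CZ → (q_1, bab, CZ)
  read b, top C: go to q_0, push ε → (q_0, ab, Z)
  read a, top Z: go to q_1, push ACZ → (q_1, b, ACZ)
  ε-move, top A: go to q_0, push ε → (q_0, b, CZ)
  read b, top C: go to q_0, push ε → (q_0, ε, Z)
All input consumed in state q_0 with stack Z.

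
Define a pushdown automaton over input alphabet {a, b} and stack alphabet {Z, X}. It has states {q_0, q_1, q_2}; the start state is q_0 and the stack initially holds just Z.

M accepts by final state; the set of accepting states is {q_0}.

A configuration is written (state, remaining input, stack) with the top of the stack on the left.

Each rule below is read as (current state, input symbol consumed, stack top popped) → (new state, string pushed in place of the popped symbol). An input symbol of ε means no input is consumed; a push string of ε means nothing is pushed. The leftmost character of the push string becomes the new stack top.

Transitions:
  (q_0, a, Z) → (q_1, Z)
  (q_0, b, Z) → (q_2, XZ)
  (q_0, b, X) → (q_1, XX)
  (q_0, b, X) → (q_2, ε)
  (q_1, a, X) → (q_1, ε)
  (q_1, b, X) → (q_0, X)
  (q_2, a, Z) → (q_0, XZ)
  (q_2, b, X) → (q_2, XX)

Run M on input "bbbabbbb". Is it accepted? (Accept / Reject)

No computation consumes all input and reaches a final state.

Reject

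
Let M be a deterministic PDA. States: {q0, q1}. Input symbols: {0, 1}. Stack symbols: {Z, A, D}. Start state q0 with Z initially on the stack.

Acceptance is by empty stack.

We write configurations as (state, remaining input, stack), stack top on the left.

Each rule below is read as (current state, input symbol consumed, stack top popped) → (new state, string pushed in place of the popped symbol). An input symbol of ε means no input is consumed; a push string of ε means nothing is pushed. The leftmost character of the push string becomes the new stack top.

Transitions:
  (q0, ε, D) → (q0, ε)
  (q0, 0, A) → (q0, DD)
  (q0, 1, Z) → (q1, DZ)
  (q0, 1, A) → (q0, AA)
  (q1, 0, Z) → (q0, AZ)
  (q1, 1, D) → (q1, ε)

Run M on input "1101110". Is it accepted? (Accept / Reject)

Reject

(q0, 1101110, Z)
  read 1, top Z: go to q1, push DZ → (q1, 101110, DZ)
  read 1, top D: go to q1, push ε → (q1, 01110, Z)
  read 0, top Z: go to q0, push AZ → (q0, 1110, AZ)
  read 1, top A: go to q0, push AA → (q0, 110, AAZ)
  read 1, top A: go to q0, push AA → (q0, 10, AAAZ)
  read 1, top A: go to q0, push AA → (q0, 0, AAAAZ)
  read 0, top A: go to q0, push DD → (q0, ε, DDAAAZ)
  ε-move, top D: go to q0, push ε → (q0, ε, DAAAZ)
  ε-move, top D: go to q0, push ε → (q0, ε, AAAZ)
All input consumed; stack is AAAZ, not empty, and no further ε-move applies.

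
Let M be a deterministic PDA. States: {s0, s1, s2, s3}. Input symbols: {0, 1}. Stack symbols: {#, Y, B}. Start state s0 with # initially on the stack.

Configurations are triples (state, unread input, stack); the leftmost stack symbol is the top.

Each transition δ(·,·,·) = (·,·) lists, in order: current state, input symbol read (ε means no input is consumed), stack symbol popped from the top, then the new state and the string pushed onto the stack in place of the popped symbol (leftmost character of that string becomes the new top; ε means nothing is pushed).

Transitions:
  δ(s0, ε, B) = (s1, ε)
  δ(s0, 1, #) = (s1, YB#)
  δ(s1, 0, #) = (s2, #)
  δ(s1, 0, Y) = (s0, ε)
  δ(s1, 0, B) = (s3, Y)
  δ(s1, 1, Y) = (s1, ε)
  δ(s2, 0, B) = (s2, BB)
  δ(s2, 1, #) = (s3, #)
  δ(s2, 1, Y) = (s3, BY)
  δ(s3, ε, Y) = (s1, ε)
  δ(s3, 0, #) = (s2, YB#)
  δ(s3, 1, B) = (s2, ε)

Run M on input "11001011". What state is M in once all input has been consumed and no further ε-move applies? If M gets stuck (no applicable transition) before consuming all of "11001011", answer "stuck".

s2

(s0, 11001011, #)
  read 1, top #: go to s1, push YB# → (s1, 1001011, YB#)
  read 1, top Y: go to s1, push ε → (s1, 001011, B#)
  read 0, top B: go to s3, push Y → (s3, 01011, Y#)
  ε-move, top Y: go to s1, push ε → (s1, 01011, #)
  read 0, top #: go to s2, push # → (s2, 1011, #)
  read 1, top #: go to s3, push # → (s3, 011, #)
  read 0, top #: go to s2, push YB# → (s2, 11, YB#)
  read 1, top Y: go to s3, push BY → (s3, 1, BYB#)
  read 1, top B: go to s2, push ε → (s2, ε, YB#)
All input consumed; M is in state s2.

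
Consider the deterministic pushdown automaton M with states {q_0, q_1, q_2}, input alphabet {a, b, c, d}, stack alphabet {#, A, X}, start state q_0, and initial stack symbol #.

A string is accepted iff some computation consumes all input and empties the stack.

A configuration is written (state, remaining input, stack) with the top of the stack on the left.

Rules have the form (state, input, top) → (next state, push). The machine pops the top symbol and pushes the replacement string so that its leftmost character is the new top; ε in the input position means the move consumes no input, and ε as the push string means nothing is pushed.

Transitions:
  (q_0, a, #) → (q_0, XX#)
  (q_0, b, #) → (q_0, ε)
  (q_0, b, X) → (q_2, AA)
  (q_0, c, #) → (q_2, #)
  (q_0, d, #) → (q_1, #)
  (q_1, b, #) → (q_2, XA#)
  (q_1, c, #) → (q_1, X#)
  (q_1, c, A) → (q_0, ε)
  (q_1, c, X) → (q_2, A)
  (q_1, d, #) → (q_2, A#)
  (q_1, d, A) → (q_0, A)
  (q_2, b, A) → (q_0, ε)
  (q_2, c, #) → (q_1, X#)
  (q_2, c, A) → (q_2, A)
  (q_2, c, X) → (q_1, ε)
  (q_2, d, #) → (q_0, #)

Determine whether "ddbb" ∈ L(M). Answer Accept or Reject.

Accept

(q_0, ddbb, #)
  read d, top #: go to q_1, push # → (q_1, dbb, #)
  read d, top #: go to q_2, push A# → (q_2, bb, A#)
  read b, top A: go to q_0, push ε → (q_0, b, #)
  read b, top #: go to q_0, push ε → (q_0, ε, ε)
All input consumed and the stack is empty.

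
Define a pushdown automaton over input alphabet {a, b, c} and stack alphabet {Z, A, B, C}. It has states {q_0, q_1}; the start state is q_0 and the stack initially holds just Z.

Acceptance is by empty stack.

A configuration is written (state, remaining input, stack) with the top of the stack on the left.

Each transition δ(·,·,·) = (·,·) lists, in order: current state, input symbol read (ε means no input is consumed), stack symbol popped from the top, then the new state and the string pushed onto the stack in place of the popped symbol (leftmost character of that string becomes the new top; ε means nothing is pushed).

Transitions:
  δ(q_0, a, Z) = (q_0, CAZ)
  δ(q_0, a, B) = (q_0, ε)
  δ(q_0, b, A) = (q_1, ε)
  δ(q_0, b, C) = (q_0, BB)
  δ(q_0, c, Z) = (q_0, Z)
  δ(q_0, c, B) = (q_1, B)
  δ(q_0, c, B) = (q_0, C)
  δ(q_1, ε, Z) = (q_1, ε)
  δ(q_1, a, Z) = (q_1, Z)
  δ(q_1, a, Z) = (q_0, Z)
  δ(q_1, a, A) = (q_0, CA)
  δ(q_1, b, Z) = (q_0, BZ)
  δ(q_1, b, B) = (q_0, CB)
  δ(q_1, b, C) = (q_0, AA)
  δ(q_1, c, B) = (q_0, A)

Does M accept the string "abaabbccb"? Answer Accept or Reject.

One accepting computation: (q_0, abaabbccb, Z) ⊢ (q_0, baabbccb, CAZ) ⊢ (q_0, aabbccb, BBAZ) ⊢ (q_0, abbccb, BAZ) ⊢ (q_0, bbccb, AZ) ⊢ (q_1, bccb, Z) ⊢ (q_0, ccb, BZ) ⊢ (q_1, cb, BZ) ⊢ (q_0, b, AZ) ⊢ (q_1, ε, Z) ⊢ (q_1, ε, ε)
All input consumed and the stack is empty.

Accept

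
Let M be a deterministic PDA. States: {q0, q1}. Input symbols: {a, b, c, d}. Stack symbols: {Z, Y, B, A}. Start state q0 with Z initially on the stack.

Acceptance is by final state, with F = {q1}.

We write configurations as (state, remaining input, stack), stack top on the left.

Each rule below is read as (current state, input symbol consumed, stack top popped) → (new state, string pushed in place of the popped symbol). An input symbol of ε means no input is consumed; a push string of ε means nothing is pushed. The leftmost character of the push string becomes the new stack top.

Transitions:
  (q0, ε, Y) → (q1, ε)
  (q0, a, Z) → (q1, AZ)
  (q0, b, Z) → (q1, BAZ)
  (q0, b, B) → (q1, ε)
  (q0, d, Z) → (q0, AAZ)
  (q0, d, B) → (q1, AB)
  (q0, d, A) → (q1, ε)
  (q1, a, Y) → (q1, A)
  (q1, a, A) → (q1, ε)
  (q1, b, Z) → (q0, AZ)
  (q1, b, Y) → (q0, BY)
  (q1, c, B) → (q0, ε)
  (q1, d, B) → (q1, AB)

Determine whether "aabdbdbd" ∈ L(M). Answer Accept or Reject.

(q0, aabdbdbd, Z)
  read a, top Z: go to q1, push AZ → (q1, abdbdbd, AZ)
  read a, top A: go to q1, push ε → (q1, bdbdbd, Z)
  read b, top Z: go to q0, push AZ → (q0, dbdbd, AZ)
  read d, top A: go to q1, push ε → (q1, bdbd, Z)
  read b, top Z: go to q0, push AZ → (q0, dbd, AZ)
  read d, top A: go to q1, push ε → (q1, bd, Z)
  read b, top Z: go to q0, push AZ → (q0, d, AZ)
  read d, top A: go to q1, push ε → (q1, ε, Z)
All input consumed; state q1 ∈ F.

Accept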